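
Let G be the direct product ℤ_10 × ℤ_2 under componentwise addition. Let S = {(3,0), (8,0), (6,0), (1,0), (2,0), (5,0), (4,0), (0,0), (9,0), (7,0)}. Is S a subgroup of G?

|S| = 10 divides |G| = 20, consistent with Lagrange.
S contains the identity, every element's inverse is in S, and S is closed under +: it is a subgroup.
In fact S = ⟨(9,0)⟩.

Yes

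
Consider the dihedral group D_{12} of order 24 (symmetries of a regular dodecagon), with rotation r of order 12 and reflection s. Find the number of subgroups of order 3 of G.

1

|G| = 24 and 3 | 24, so subgroups of order 3 are possible by Lagrange.
The subgroups of order 3 are: {e, r^4, r^8}.
So G has 1 subgroup of order 3.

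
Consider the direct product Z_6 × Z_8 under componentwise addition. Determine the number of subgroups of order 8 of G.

3

|G| = 48 and 8 | 48, so subgroups of order 8 are possible by Lagrange.
The subgroups of order 8 are: {(0,0), (0,1), (0,2), (0,3), (0,4), (0,5), (0,6), (0,7)}; {(0,0), (0,2), (0,4), (0,6), (3,0), (3,2), (3,4), (3,6)}; {(0,0), (0,2), (0,4), (0,6), (3,1), (3,3), (3,5), (3,7)}.
So G has 3 subgroups of order 8.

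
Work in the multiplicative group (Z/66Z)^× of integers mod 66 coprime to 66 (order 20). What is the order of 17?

Compute successive powers of 17 mod 66: 17, 25, 29, 31, 65, 49, 41, 37, …; 17^10 ≡ 1 (mod 66).
So |⟨17⟩| = 10.

10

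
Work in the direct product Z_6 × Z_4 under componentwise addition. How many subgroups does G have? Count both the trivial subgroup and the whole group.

|G| = 24, so by Lagrange every subgroup order divides 24. Divisors: 1, 2, 3, 4, 6, 8, 12, 24.
Subgroups by order — order 1: 1; order 2: 3; order 3: 1; order 4: 3; order 6: 3; order 8: 1; order 12: 3; order 24: 1.
Total: 1 + 3 + 1 + 3 + 3 + 1 + 3 + 1 = 16.

16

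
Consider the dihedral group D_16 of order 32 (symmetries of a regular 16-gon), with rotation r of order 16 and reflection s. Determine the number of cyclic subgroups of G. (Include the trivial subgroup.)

A cyclic subgroup of order d is generated by each of its φ(d) elements of order d, so the cyclic subgroups of order d number (#elements of order d)/φ(d).
Cyclic subgroups by order — order 1: 1; order 2: 17; order 4: 1; order 8: 1; order 16: 1.
Total: 21.

21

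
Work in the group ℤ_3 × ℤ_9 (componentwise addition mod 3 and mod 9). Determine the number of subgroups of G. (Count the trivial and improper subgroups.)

10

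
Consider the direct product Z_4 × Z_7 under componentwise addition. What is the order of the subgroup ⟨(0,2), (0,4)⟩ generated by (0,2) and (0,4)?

|⟨(0,2)⟩| = 7 and |⟨(0,4)⟩| = 7, so |H| is a multiple of lcm(7, 7) = 7 and divides |G| = 28.
Closing under the operation: H = {(0,0), (0,1), (0,2), (0,3), (0,4), (0,5), (0,6)}, so |H| = 7.

7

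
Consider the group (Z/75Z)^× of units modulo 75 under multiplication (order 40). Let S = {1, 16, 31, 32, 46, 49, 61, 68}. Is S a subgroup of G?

No

Closure fails: 32 · 46 = 47 ∉ S. So S is not a subgroup.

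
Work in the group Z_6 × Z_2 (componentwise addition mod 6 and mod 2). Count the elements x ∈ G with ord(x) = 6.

6

An element (a,b) has order lcm(ord(a), ord(b)); count pairs with lcm equal to 6.
Enumerating gives 6 such elements.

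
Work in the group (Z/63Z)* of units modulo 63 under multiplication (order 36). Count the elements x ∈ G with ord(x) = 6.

Enumerating element orders in G gives 24 elements of order 6.

24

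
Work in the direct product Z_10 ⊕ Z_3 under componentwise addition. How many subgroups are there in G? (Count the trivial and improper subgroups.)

|G| = 30, so by Lagrange every subgroup order divides 30. Divisors: 1, 2, 3, 5, 6, 10, 15, 30.
Subgroups by order — order 1: 1; order 2: 1; order 3: 1; order 5: 1; order 6: 1; order 10: 1; order 15: 1; order 30: 1.
Total: 1 + 1 + 1 + 1 + 1 + 1 + 1 + 1 = 8.

8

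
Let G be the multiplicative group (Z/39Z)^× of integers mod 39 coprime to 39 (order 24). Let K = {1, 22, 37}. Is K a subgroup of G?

No

37 ∈ K but its inverse 19 ∉ K, so K is not a subgroup.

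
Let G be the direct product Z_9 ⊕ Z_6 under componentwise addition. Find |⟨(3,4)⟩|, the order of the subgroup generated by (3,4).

3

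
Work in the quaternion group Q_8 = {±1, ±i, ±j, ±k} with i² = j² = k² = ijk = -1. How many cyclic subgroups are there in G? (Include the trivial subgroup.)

5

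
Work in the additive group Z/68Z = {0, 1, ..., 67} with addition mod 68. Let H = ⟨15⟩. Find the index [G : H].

|⟨15⟩| = 68 and |G| = 68.
By Lagrange, [G : H] = |G|/|H| = 68/68 = 1.

1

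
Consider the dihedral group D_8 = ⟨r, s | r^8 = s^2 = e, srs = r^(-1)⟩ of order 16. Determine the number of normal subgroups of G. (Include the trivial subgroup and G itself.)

7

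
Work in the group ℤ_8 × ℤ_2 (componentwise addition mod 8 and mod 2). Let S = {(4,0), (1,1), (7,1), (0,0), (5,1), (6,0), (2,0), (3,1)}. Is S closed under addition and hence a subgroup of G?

Yes

|S| = 8 divides |G| = 16, consistent with Lagrange.
S contains the identity, every element's inverse is in S, and S is closed under +: it is a subgroup.
In fact S = ⟨(7,1)⟩.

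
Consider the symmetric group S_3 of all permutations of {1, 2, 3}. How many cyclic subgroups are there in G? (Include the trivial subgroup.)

Each element a generates a cyclic subgroup ⟨a⟩; distinct elements may generate the same one (a cyclic group of order d has φ(d) generators).
Cyclic subgroups by order — order 1: 1; order 2: 3; order 3: 1.
Total: 5.

5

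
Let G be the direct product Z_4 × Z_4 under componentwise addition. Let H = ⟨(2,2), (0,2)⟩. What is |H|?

|⟨(2,2)⟩| = 2 and |⟨(0,2)⟩| = 2, so |H| is a multiple of lcm(2, 2) = 2 and divides |G| = 16.
Closing under the operation: H = {(0,0), (0,2), (2,0), (2,2)}, so |H| = 4.

4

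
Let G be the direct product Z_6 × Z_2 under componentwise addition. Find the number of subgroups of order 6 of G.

3

|G| = 12 and 6 | 12, so subgroups of order 6 are possible by Lagrange.
The subgroups of order 6 are: {(0,0), (0,1), (2,0), (2,1), (4,0), (4,1)}; {(0,0), (1,0), (2,0), (3,0), (4,0), (5,0)}; {(0,0), (1,1), (2,0), (3,1), (4,0), (5,1)}.
So G has 3 subgroups of order 6.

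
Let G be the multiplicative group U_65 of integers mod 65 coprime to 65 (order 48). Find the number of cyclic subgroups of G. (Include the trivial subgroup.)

A cyclic subgroup of order d is generated by each of its φ(d) elements of order d, so the cyclic subgroups of order d number (#elements of order d)/φ(d).
Cyclic subgroups by order — order 1: 1; order 2: 3; order 3: 1; order 4: 6; order 6: 3; order 12: 6.
Total: 20.

20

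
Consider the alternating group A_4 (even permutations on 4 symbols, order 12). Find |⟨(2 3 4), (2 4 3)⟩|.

|⟨(2 3 4)⟩| = 3 and |⟨(2 4 3)⟩| = 3, so |H| is a multiple of lcm(3, 3) = 3 and divides |G| = 12.
Closing under the operation: H = {e, (2 3 4), (2 4 3)}, so |H| = 3.

3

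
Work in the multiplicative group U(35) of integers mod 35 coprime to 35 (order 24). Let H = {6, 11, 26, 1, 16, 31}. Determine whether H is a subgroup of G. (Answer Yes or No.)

Yes

|H| = 6 divides |G| = 24, consistent with Lagrange.
H contains the identity, every element's inverse is in H, and H is closed under ·: it is a subgroup.
In fact H = ⟨26⟩.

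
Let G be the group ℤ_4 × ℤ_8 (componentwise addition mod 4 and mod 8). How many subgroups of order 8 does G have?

7

|G| = 32 and 8 | 32, so subgroups of order 8 are possible by Lagrange.
The subgroups of order 8 are: {(0,0), (0,1), (0,2), (0,3), (0,4), (0,5), (0,6), (0,7)}; {(0,0), (0,2), (0,4), (0,6), (2,0), (2,2), (2,4), (2,6)}; {(0,0), (0,2), (0,4), (0,6), (2,1), (2,3), (2,5), (2,7)}; {(0,0), (0,4), (1,0), (1,4), (2,0), (2,4), (3,0), (3,4)}; … (7 in all).
So G has 7 subgroups of order 8.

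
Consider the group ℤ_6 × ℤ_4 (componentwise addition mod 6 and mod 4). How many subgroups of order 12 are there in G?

3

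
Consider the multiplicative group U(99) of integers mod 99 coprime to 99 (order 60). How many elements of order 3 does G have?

The elements of order 3 are: 34, 67.
That's 2.

2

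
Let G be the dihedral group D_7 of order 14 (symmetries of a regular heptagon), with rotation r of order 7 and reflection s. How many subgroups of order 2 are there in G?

|G| = 14 and 2 | 14, so subgroups of order 2 are possible by Lagrange.
The subgroups of order 2 are: {e, r^2s}; {e, r^3s}; {e, r^4s}; {e, r^5s}; … (7 in all).
So G has 7 subgroups of order 2.

7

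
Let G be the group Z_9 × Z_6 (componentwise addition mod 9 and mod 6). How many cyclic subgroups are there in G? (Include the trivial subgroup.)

Each element a generates a cyclic subgroup ⟨a⟩; distinct elements may generate the same one (a cyclic group of order d has φ(d) generators).
Cyclic subgroups by order — order 1: 1; order 2: 1; order 3: 4; order 6: 4; order 9: 3; order 18: 3.
Total: 16.

16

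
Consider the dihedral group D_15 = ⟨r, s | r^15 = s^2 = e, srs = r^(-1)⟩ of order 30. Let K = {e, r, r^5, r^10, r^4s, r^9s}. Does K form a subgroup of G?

r ∈ K but its inverse r^14 ∉ K, so K is not a subgroup.

No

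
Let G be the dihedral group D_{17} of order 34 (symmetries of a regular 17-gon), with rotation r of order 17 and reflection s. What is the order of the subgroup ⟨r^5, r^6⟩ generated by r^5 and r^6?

17

|⟨r^5⟩| = 17 and |⟨r^6⟩| = 17, so |H| is a multiple of lcm(17, 17) = 17 and divides |G| = 34.
Closing under the operation: H = {e, r, r^2, r^3, r^4, r^5, r^6, r^7, r^8, r^9, r^10, r^11, r^12, r^13, r^14, r^15, r^16}, so |H| = 17.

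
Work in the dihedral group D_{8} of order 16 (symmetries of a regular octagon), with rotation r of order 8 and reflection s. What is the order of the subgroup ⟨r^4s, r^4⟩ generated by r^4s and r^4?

4

|⟨r^4s⟩| = 2 and |⟨r^4⟩| = 2, so |H| is a multiple of lcm(2, 2) = 2 and divides |G| = 16.
Closing under the operation: H = {e, r^4, s, r^4s}, so |H| = 4.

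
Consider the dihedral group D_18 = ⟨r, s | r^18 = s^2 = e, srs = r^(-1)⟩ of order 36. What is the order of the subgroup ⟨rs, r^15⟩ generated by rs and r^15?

|⟨rs⟩| = 2 and |⟨r^15⟩| = 6, so |H| is a multiple of lcm(2, 6) = 6 and divides |G| = 36.
Closing under the operation: H = {e, r^3, r^6, r^9, r^12, r^15, rs, r^4s, r^7s, r^10s, r^13s, r^16s}, so |H| = 12.

12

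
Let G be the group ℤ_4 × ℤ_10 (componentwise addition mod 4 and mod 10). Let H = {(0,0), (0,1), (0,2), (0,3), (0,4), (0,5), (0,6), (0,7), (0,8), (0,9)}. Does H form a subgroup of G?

Yes

|H| = 10 divides |G| = 40, consistent with Lagrange.
H contains the identity, every element's inverse is in H, and H is closed under +: it is a subgroup.
In fact H = ⟨(0,1)⟩.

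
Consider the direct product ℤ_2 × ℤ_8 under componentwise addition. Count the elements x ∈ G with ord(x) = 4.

An element (a,b) has order lcm(ord(a), ord(b)); count pairs with lcm equal to 4.
Enumerating gives 4 such elements.

4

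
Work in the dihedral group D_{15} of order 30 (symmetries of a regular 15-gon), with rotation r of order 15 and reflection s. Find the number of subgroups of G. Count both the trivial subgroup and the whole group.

28

|G| = 30, so by Lagrange every subgroup order divides 30. Divisors: 1, 2, 3, 5, 6, 10, 15, 30.
Subgroups by order — order 1: 1; order 2: 15; order 3: 1; order 5: 1; order 6: 5; order 10: 3; order 15: 1; order 30: 1.
Total: 1 + 15 + 1 + 1 + 5 + 3 + 1 + 1 = 28.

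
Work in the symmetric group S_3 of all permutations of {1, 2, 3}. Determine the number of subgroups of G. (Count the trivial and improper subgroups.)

|G| = 6, so by Lagrange every subgroup order divides 6. Divisors: 1, 2, 3, 6.
Subgroups by order — order 1: 1; order 2: 3; order 3: 1; order 6: 1.
Total: 1 + 3 + 1 + 1 = 6.

6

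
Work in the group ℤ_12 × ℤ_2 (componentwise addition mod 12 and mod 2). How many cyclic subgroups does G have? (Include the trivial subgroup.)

12

Group the elements of G by the cyclic subgroup they generate; each cyclic subgroup of order d accounts for φ(d) elements.
Cyclic subgroups by order — order 1: 1; order 2: 3; order 3: 1; order 4: 2; order 6: 3; order 12: 2.
Total: 12.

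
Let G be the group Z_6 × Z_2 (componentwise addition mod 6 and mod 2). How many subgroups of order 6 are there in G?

3

|G| = 12 and 6 | 12, so subgroups of order 6 are possible by Lagrange.
The subgroups of order 6 are: {(0,0), (0,1), (2,0), (2,1), (4,0), (4,1)}; {(0,0), (1,0), (2,0), (3,0), (4,0), (5,0)}; {(0,0), (1,1), (2,0), (3,1), (4,0), (5,1)}.
So G has 3 subgroups of order 6.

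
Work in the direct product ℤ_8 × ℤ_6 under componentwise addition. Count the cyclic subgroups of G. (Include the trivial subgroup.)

Group the elements of G by the cyclic subgroup they generate; each cyclic subgroup of order d accounts for φ(d) elements.
Cyclic subgroups by order — order 1: 1; order 2: 3; order 3: 1; order 4: 2; order 6: 3; order 8: 2; order 12: 2; order 24: 2.
Total: 16.

16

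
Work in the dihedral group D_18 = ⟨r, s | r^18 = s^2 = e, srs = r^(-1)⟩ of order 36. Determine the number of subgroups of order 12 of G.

3

|G| = 36 and 12 | 36, so subgroups of order 12 are possible by Lagrange.
The subgroups of order 12 are: {e, r^3, r^6, r^9, r^12, r^15, rs, r^4s, r^7s, r^10s, r^13s, r^16s}; {e, r^3, r^6, r^9, r^12, r^15, r^2s, r^5s, r^8s, r^11s, r^14s, r^17s}; {e, r^3, r^6, r^9, r^12, r^15, s, r^3s, r^6s, r^9s, r^12s, r^15s}.
So G has 3 subgroups of order 12.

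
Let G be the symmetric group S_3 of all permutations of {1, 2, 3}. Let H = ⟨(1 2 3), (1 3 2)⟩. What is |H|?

|⟨(1 2 3)⟩| = 3 and |⟨(1 3 2)⟩| = 3, so |H| is a multiple of lcm(3, 3) = 3 and divides |G| = 6.
Closing under the operation: H = {e, (1 2 3), (1 3 2)}, so |H| = 3.

3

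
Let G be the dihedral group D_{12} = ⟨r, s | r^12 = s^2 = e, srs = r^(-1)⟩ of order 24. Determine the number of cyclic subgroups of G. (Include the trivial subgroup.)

A cyclic subgroup of order d is generated by each of its φ(d) elements of order d, so the cyclic subgroups of order d number (#elements of order d)/φ(d).
Cyclic subgroups by order — order 1: 1; order 2: 13; order 3: 1; order 4: 1; order 6: 1; order 12: 1.
Total: 18.

18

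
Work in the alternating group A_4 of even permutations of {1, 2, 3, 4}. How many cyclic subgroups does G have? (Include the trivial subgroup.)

A cyclic subgroup of order d is generated by each of its φ(d) elements of order d, so the cyclic subgroups of order d number (#elements of order d)/φ(d).
Cyclic subgroups by order — order 1: 1; order 2: 3; order 3: 4.
Total: 8.

8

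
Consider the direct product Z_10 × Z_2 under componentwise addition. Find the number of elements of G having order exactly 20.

An element (a,b) has order lcm(ord(a), ord(b)); count pairs with lcm equal to 20.
Enumerating gives 0 such elements.

0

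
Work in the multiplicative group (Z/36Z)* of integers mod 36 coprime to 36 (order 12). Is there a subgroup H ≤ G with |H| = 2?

2 | 12. A subgroup of order 2 is {1, 17}.

Yes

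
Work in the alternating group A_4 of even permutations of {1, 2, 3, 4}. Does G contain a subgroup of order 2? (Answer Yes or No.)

Yes

2 | 12. A subgroup of order 2 is {e, (1 2)(3 4)}.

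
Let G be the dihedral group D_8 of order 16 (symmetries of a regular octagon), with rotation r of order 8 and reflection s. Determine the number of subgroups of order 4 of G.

5

|G| = 16 and 4 | 16, so subgroups of order 4 are possible by Lagrange.
The subgroups of order 4 are: {e, r^2, r^4, r^6}; {e, r^4, r^2s, r^6s}; {e, r^4, r^3s, r^7s}; {e, r^4, s, r^4s}; … (5 in all).
So G has 5 subgroups of order 4.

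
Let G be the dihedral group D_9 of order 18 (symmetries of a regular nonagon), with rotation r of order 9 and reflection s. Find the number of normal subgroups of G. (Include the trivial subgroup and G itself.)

G has 16 subgroups. Checking conjugation-invariance by order — order 1: 1/1 normal; order 2: 0/9 normal; order 3: 1/1 normal; order 6: 0/3 normal; order 9: 1/1 normal; order 18: 1/1 normal.
Total normal subgroups: 4.

4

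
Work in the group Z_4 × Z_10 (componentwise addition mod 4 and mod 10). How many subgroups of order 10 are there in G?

|G| = 40 and 10 | 40, so subgroups of order 10 are possible by Lagrange.
The subgroups of order 10 are: {(0,0), (0,1), (0,2), (0,3), (0,4), (0,5), (0,6), (0,7), (0,8), (0,9)}; {(0,0), (0,2), (0,4), (0,6), (0,8), (2,0), (2,2), (2,4), (2,6), (2,8)}; {(0,0), (0,2), (0,4), (0,6), (0,8), (2,1), (2,3), (2,5), (2,7), (2,9)}.
So G has 3 subgroups of order 10.

3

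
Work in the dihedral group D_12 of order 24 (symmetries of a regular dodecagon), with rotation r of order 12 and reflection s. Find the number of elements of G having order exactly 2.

13

Enumerating element orders in G gives 13 elements of order 2.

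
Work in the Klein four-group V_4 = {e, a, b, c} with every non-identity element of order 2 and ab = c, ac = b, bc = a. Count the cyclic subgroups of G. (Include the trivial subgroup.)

Each element a generates a cyclic subgroup ⟨a⟩; distinct elements may generate the same one (a cyclic group of order d has φ(d) generators).
Cyclic subgroups by order — order 1: 1; order 2: 3.
Total: 4.

4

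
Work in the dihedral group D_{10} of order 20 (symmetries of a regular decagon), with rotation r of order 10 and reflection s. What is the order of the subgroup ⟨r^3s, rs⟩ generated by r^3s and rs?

|⟨r^3s⟩| = 2 and |⟨rs⟩| = 2, so |H| is a multiple of lcm(2, 2) = 2 and divides |G| = 20.
Closing under the operation: H = {e, r^2, r^4, r^6, r^8, rs, r^3s, r^5s, r^7s, r^9s}, so |H| = 10.

10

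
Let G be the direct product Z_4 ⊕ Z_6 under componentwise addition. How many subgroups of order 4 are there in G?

3

|G| = 24 and 4 | 24, so subgroups of order 4 are possible by Lagrange.
The subgroups of order 4 are: {(0,0), (0,3), (2,0), (2,3)}; {(0,0), (1,0), (2,0), (3,0)}; {(0,0), (1,3), (2,0), (3,3)}.
So G has 3 subgroups of order 4.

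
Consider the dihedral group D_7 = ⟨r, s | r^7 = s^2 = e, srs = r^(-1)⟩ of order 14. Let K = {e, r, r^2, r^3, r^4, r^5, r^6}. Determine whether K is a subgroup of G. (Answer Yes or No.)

Yes

|K| = 7 divides |G| = 14, consistent with Lagrange.
K contains the identity, every element's inverse is in K, and K is closed under ·: it is a subgroup.
In fact K = ⟨r^4⟩.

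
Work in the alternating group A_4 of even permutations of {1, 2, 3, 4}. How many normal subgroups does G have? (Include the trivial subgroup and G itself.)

G has 10 subgroups. Checking conjugation-invariance by order — order 1: 1/1 normal; order 2: 0/3 normal; order 3: 0/4 normal; order 4: 1/1 normal; order 12: 1/1 normal.
Total normal subgroups: 3.

3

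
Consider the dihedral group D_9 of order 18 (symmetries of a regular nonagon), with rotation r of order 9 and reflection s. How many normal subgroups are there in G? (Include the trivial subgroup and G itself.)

G has 16 subgroups. Checking conjugation-invariance by order — order 1: 1/1 normal; order 2: 0/9 normal; order 3: 1/1 normal; order 6: 0/3 normal; order 9: 1/1 normal; order 18: 1/1 normal.
Total normal subgroups: 4.

4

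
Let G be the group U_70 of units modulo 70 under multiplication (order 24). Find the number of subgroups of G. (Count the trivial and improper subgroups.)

|G| = 24, so by Lagrange every subgroup order divides 24. Divisors: 1, 2, 3, 4, 6, 8, 12, 24.
Subgroups by order — order 1: 1; order 2: 3; order 3: 1; order 4: 3; order 6: 3; order 8: 1; order 12: 3; order 24: 1.
Total: 1 + 3 + 1 + 3 + 3 + 1 + 3 + 1 = 16.

16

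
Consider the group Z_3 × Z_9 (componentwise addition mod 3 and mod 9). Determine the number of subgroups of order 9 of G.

|G| = 27 and 9 | 27, so subgroups of order 9 are possible by Lagrange.
The subgroups of order 9 are: {(0,0), (0,1), (0,2), (0,3), (0,4), (0,5), (0,6), (0,7), (0,8)}; {(0,0), (0,3), (0,6), (1,0), (1,3), (1,6), (2,0), (2,3), (2,6)}; {(0,0), (0,3), (0,6), (1,1), (1,4), (1,7), (2,2), (2,5), (2,8)}; {(0,0), (0,3), (0,6), (1,2), (1,5), (1,8), (2,1), (2,4), (2,7)}.
So G has 4 subgroups of order 9.

4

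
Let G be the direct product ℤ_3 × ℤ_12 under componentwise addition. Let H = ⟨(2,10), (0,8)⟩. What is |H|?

18

|⟨(2,10)⟩| = 6 and |⟨(0,8)⟩| = 3, so |H| is a multiple of lcm(6, 3) = 6 and divides |G| = 36.
Closing under the operation: H = {(0,0), (0,2), (0,4), (0,6), (0,8), (0,10), (1,0), (1,2), (1,4), (1,6), (1,8), (1,10), (2,0), (2,2), (2,4), (2,6), (2,8), (2,10)}, so |H| = 18.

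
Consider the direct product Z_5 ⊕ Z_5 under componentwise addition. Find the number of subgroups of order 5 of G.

6

|G| = 25 and 5 | 25, so subgroups of order 5 are possible by Lagrange.
The subgroups of order 5 are: {(0,0), (0,1), (0,2), (0,3), (0,4)}; {(0,0), (1,0), (2,0), (3,0), (4,0)}; {(0,0), (1,1), (2,2), (3,3), (4,4)}; {(0,0), (1,2), (2,4), (3,1), (4,3)}; … (6 in all).
So G has 6 subgroups of order 5.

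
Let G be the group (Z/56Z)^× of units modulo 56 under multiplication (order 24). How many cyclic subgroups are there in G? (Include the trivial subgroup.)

16

Each element a generates a cyclic subgroup ⟨a⟩; distinct elements may generate the same one (a cyclic group of order d has φ(d) generators).
Cyclic subgroups by order — order 1: 1; order 2: 7; order 3: 1; order 6: 7.
Total: 16.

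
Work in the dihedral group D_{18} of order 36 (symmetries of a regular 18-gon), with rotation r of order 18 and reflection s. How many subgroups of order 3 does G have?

1

|G| = 36 and 3 | 36, so subgroups of order 3 are possible by Lagrange.
The subgroups of order 3 are: {e, r^6, r^12}.
So G has 1 subgroup of order 3.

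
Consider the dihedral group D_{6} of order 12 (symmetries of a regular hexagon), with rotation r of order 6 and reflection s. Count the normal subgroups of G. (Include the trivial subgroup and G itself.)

G has 16 subgroups. Checking conjugation-invariance by order — order 1: 1/1 normal; order 2: 1/7 normal; order 3: 1/1 normal; order 4: 0/3 normal; order 6: 3/3 normal; order 12: 1/1 normal.
Total normal subgroups: 7.

7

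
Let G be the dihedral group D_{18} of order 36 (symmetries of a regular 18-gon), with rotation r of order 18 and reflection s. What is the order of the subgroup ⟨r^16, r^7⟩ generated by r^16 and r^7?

18

|⟨r^16⟩| = 9 and |⟨r^7⟩| = 18, so |H| is a multiple of lcm(9, 18) = 18 and divides |G| = 36.
Closing under the operation: H = {e, r, r^2, r^3, r^4, r^5, r^6, r^7, r^8, r^9, r^10, r^11, r^12, r^13, r^14, r^15, r^16, r^17}, so |H| = 18.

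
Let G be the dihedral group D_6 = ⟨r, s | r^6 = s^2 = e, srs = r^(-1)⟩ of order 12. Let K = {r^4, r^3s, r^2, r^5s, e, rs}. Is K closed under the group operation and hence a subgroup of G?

|K| = 6 divides |G| = 12, consistent with Lagrange.
K contains the identity, every element's inverse is in K, and K is closed under ·: it is a subgroup.

Yes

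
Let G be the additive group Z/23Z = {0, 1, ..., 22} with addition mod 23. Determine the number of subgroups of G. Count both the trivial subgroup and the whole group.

A cyclic group of order 23 has exactly one subgroup for each divisor of 23.
Divisors of 23: 1, 23.
So Z/23Z has 2 subgroups.

2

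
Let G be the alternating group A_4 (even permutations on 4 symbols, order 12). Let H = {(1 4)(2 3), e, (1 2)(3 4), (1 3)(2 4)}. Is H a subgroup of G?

|H| = 4 divides |G| = 12, consistent with Lagrange.
H contains the identity, every element's inverse is in H, and H is closed under ∘: it is a subgroup.

Yes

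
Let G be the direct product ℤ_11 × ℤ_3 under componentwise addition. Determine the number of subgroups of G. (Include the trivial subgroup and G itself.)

|G| = 33, so by Lagrange every subgroup order divides 33. Divisors: 1, 3, 11, 33.
Subgroups by order — order 1: 1; order 3: 1; order 11: 1; order 33: 1.
Total: 1 + 1 + 1 + 1 = 4.

4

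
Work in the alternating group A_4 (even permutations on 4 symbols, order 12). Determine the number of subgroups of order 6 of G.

|G| = 12 and 6 | 12, so subgroups of order 6 are possible by Lagrange.
Checking all subgroups of G, none has order 6.
So G has 0 subgroups of order 6.

0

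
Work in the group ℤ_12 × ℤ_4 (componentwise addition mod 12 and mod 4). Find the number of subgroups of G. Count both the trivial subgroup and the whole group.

30

|G| = 48, so by Lagrange every subgroup order divides 48. Divisors: 1, 2, 3, 4, 6, 8, 12, 16, 24, 48.
Subgroups by order — order 1: 1; order 2: 3; order 3: 1; order 4: 7; order 6: 3; order 8: 3; order 12: 7; order 16: 1; order 24: 3; order 48: 1.
Total: 1 + 3 + 1 + 7 + 3 + 3 + 7 + 1 + 3 + 1 = 30.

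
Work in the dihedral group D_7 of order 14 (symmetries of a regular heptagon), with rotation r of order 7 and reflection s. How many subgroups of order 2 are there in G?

7

|G| = 14 and 2 | 14, so subgroups of order 2 are possible by Lagrange.
The subgroups of order 2 are: {e, r^2s}; {e, r^3s}; {e, r^4s}; {e, r^5s}; … (7 in all).
So G has 7 subgroups of order 2.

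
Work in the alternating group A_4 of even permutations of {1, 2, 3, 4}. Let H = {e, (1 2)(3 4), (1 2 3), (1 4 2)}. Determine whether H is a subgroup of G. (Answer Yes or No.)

No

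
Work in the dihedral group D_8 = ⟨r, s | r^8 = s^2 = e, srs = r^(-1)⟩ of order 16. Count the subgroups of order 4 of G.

5

|G| = 16 and 4 | 16, so subgroups of order 4 are possible by Lagrange.
The subgroups of order 4 are: {e, r^2, r^4, r^6}; {e, r^4, r^2s, r^6s}; {e, r^4, r^3s, r^7s}; {e, r^4, s, r^4s}; … (5 in all).
So G has 5 subgroups of order 4.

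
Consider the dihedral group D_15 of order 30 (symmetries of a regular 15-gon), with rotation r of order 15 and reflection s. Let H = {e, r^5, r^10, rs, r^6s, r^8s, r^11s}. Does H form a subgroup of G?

No

|H| = 7 does not divide |G| = 30, so by Lagrange H is not a subgroup.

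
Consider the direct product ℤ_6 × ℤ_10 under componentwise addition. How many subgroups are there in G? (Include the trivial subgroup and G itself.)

20

|G| = 60, so by Lagrange every subgroup order divides 60. Divisors: 1, 2, 3, 4, 5, 6, 10, 12, 15, 20, 30, 60.
Subgroups by order — order 1: 1; order 2: 3; order 3: 1; order 4: 1; order 5: 1; order 6: 3; order 10: 3; order 12: 1; order 15: 1; order 20: 1; order 30: 3; order 60: 1.
Total: 1 + 3 + 1 + 1 + 1 + 3 + 3 + 1 + 1 + 1 + 3 + 1 = 20.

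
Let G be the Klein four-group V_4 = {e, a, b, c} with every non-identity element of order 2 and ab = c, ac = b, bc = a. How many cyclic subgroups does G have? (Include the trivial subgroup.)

A cyclic subgroup of order d is generated by each of its φ(d) elements of order d, so the cyclic subgroups of order d number (#elements of order d)/φ(d).
Cyclic subgroups by order — order 1: 1; order 2: 3.
Total: 4.

4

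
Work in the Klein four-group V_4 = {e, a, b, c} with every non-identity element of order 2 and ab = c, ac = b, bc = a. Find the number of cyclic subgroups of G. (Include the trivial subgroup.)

4

Group the elements of G by the cyclic subgroup they generate; each cyclic subgroup of order d accounts for φ(d) elements.
Cyclic subgroups by order — order 1: 1; order 2: 3.
Total: 4.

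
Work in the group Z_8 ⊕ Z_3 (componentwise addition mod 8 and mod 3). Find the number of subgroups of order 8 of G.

1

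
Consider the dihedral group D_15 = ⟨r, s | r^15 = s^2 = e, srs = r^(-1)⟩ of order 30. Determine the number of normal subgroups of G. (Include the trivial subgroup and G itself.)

5

G has 28 subgroups. Checking conjugation-invariance by order — order 1: 1/1 normal; order 2: 0/15 normal; order 3: 1/1 normal; order 5: 1/1 normal; order 6: 0/5 normal; order 10: 0/3 normal; order 15: 1/1 normal; order 30: 1/1 normal.
Total normal subgroups: 5.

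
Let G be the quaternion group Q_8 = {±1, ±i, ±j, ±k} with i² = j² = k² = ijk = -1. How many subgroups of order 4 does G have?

3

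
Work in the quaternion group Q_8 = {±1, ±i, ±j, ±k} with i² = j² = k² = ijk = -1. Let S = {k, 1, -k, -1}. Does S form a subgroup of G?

Yes

|S| = 4 divides |G| = 8, consistent with Lagrange.
S contains the identity, every element's inverse is in S, and S is closed under ·: it is a subgroup.
In fact S = ⟨-k⟩.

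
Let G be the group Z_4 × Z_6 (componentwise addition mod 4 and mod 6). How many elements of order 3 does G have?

2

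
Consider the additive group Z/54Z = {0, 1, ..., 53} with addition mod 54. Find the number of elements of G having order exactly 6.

In a cyclic group of order 54, the number of elements of order d (for d | 54) is φ(d).
φ(6) = 2.

2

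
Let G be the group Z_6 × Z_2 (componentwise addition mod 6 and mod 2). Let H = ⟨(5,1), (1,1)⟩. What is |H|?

|⟨(5,1)⟩| = 6 and |⟨(1,1)⟩| = 6, so |H| is a multiple of lcm(6, 6) = 6 and divides |G| = 12.
Closing under the operation: H = {(0,0), (1,1), (2,0), (3,1), (4,0), (5,1)}, so |H| = 6.

6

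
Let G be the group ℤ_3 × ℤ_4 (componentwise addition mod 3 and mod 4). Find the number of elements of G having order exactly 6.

An element (a,b) has order lcm(ord(a), ord(b)); count pairs with lcm equal to 6.
Enumerating gives 2 such elements.

2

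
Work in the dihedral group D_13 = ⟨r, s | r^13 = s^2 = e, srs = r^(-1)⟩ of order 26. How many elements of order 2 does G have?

Enumerating element orders in G gives 13 elements of order 2.

13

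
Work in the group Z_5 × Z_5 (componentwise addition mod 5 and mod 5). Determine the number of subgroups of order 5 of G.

|G| = 25 and 5 | 25, so subgroups of order 5 are possible by Lagrange.
The subgroups of order 5 are: {(0,0), (0,1), (0,2), (0,3), (0,4)}; {(0,0), (1,0), (2,0), (3,0), (4,0)}; {(0,0), (1,1), (2,2), (3,3), (4,4)}; {(0,0), (1,2), (2,4), (3,1), (4,3)}; … (6 in all).
So G has 6 subgroups of order 5.

6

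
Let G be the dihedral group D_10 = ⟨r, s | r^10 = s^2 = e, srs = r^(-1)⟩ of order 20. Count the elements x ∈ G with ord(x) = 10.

4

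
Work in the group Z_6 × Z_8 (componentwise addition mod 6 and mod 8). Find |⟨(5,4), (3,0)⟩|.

12

|⟨(5,4)⟩| = 6 and |⟨(3,0)⟩| = 2, so |H| is a multiple of lcm(6, 2) = 6 and divides |G| = 48.
Closing under the operation: H = {(0,0), (0,4), (1,0), (1,4), (2,0), (2,4), (3,0), (3,4), (4,0), (4,4), (5,0), (5,4)}, so |H| = 12.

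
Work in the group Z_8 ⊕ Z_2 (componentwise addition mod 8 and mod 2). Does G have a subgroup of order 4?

Yes

4 | 16. A subgroup of order 4 is {(0,0), (0,1), (4,0), (4,1)}.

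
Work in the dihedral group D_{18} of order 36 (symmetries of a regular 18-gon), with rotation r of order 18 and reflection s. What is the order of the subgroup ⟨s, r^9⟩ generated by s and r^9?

4

|⟨s⟩| = 2 and |⟨r^9⟩| = 2, so |H| is a multiple of lcm(2, 2) = 2 and divides |G| = 36.
Closing under the operation: H = {e, r^9, s, r^9s}, so |H| = 4.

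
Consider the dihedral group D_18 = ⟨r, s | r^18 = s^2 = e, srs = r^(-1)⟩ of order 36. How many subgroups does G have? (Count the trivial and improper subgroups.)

|G| = 36, so by Lagrange every subgroup order divides 36. Divisors: 1, 2, 3, 4, 6, 9, 12, 18, 36.
Subgroups by order — order 1: 1; order 2: 19; order 3: 1; order 4: 9; order 6: 7; order 9: 1; order 12: 3; order 18: 3; order 36: 1.
Total: 1 + 19 + 1 + 9 + 7 + 1 + 3 + 3 + 1 = 45.

45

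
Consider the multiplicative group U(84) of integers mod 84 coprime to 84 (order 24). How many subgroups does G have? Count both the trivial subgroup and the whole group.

32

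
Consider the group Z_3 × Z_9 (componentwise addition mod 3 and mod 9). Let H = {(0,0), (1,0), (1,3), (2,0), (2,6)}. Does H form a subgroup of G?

No

|H| = 5 does not divide |G| = 27, so by Lagrange H is not a subgroup.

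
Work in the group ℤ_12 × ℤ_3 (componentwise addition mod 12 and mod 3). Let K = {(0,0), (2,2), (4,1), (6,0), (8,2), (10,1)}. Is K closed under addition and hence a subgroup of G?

|K| = 6 divides |G| = 36, consistent with Lagrange.
K contains the identity, every element's inverse is in K, and K is closed under +: it is a subgroup.
In fact K = ⟨(10,1)⟩.

Yes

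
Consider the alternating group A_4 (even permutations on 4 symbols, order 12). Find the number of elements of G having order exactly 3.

8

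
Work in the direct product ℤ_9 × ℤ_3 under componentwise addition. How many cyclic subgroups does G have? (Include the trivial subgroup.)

8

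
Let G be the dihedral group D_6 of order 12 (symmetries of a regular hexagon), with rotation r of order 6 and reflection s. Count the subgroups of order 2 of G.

|G| = 12 and 2 | 12, so subgroups of order 2 are possible by Lagrange.
The subgroups of order 2 are: {e, r^2s}; {e, r^3}; {e, r^3s}; {e, r^4s}; … (7 in all).
So G has 7 subgroups of order 2.

7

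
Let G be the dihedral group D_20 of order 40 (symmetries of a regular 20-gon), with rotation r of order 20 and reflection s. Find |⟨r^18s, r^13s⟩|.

8

|⟨r^18s⟩| = 2 and |⟨r^13s⟩| = 2, so |H| is a multiple of lcm(2, 2) = 2 and divides |G| = 40.
Closing under the operation: H = {e, r^5, r^10, r^15, r^3s, r^8s, r^13s, r^18s}, so |H| = 8.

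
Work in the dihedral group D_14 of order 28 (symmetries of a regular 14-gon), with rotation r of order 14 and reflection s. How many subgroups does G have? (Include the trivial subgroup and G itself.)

|G| = 28, so by Lagrange every subgroup order divides 28. Divisors: 1, 2, 4, 7, 14, 28.
Subgroups by order — order 1: 1; order 2: 15; order 4: 7; order 7: 1; order 14: 3; order 28: 1.
Total: 1 + 15 + 7 + 1 + 3 + 1 = 28.

28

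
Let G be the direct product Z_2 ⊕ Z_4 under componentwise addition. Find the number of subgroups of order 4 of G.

3

|G| = 8 and 4 | 8, so subgroups of order 4 are possible by Lagrange.
The subgroups of order 4 are: {(0,0), (0,1), (0,2), (0,3)}; {(0,0), (0,2), (1,0), (1,2)}; {(0,0), (0,2), (1,1), (1,3)}.
So G has 3 subgroups of order 4.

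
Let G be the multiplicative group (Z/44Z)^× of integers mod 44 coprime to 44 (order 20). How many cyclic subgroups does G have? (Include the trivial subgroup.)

8

A cyclic subgroup of order d is generated by each of its φ(d) elements of order d, so the cyclic subgroups of order d number (#elements of order d)/φ(d).
Cyclic subgroups by order — order 1: 1; order 2: 3; order 5: 1; order 10: 3.
Total: 8.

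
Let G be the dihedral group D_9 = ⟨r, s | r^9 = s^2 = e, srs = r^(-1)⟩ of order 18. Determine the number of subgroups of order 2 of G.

9

|G| = 18 and 2 | 18, so subgroups of order 2 are possible by Lagrange.
The subgroups of order 2 are: {e, r^2s}; {e, r^3s}; {e, r^4s}; {e, r^5s}; … (9 in all).
So G has 9 subgroups of order 2.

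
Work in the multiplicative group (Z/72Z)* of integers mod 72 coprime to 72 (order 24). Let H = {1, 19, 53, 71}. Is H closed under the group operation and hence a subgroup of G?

Yes

|H| = 4 divides |G| = 24, consistent with Lagrange.
H contains the identity, every element's inverse is in H, and H is closed under ·: it is a subgroup.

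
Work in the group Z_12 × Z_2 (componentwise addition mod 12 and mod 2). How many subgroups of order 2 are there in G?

|G| = 24 and 2 | 24, so subgroups of order 2 are possible by Lagrange.
The subgroups of order 2 are: {(0,0), (0,1)}; {(0,0), (6,0)}; {(0,0), (6,1)}.
So G has 3 subgroups of order 2.

3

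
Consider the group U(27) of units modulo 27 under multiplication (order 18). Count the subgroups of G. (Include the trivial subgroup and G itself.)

6

|G| = 18, so by Lagrange every subgroup order divides 18. Divisors: 1, 2, 3, 6, 9, 18.
Subgroups by order — order 1: 1; order 2: 1; order 3: 1; order 6: 1; order 9: 1; order 18: 1.
Total: 1 + 1 + 1 + 1 + 1 + 1 = 6.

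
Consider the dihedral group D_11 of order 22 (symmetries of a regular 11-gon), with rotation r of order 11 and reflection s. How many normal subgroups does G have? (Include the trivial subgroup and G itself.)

3

G has 14 subgroups. Checking conjugation-invariance by order — order 1: 1/1 normal; order 2: 0/11 normal; order 11: 1/1 normal; order 22: 1/1 normal.
Total normal subgroups: 3.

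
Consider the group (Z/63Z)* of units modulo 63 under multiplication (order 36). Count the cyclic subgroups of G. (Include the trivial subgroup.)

20

A cyclic subgroup of order d is generated by each of its φ(d) elements of order d, so the cyclic subgroups of order d number (#elements of order d)/φ(d).
Cyclic subgroups by order — order 1: 1; order 2: 3; order 3: 4; order 6: 12.
Total: 20.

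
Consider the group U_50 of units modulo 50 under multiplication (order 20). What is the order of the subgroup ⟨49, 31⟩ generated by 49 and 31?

|⟨49⟩| = 2 and |⟨31⟩| = 5, so |H| is a multiple of lcm(2, 5) = 10 and divides |G| = 20.
Closing under the operation: H = {1, 9, 11, 19, 21, 29, 31, 39, 41, 49}, so |H| = 10.

10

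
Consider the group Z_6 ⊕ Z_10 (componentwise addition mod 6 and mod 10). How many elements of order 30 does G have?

24

An element (a,b) has order lcm(ord(a), ord(b)); count pairs with lcm equal to 30.
Enumerating gives 24 such elements.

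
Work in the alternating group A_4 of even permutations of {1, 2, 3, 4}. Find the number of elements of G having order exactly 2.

3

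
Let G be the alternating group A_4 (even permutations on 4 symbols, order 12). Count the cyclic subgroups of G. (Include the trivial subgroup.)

8

Each element a generates a cyclic subgroup ⟨a⟩; distinct elements may generate the same one (a cyclic group of order d has φ(d) generators).
Cyclic subgroups by order — order 1: 1; order 2: 3; order 3: 4.
Total: 8.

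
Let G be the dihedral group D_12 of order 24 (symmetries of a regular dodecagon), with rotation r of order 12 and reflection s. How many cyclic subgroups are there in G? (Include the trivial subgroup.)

18

Group the elements of G by the cyclic subgroup they generate; each cyclic subgroup of order d accounts for φ(d) elements.
Cyclic subgroups by order — order 1: 1; order 2: 13; order 3: 1; order 4: 1; order 6: 1; order 12: 1.
Total: 18.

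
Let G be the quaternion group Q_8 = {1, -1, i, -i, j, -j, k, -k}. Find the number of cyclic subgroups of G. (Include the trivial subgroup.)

5

A cyclic subgroup of order d is generated by each of its φ(d) elements of order d, so the cyclic subgroups of order d number (#elements of order d)/φ(d).
Cyclic subgroups by order — order 1: 1; order 2: 1; order 4: 3.
Total: 5.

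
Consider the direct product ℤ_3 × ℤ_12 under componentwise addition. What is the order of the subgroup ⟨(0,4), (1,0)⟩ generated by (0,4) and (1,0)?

9

|⟨(0,4)⟩| = 3 and |⟨(1,0)⟩| = 3, so |H| is a multiple of lcm(3, 3) = 3 and divides |G| = 36.
Closing under the operation: H = {(0,0), (0,4), (0,8), (1,0), (1,4), (1,8), (2,0), (2,4), (2,8)}, so |H| = 9.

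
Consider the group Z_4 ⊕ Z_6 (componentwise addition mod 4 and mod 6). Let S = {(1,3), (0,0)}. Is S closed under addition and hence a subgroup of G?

(1,3) ∈ S but its inverse (3,3) ∉ S, so S is not a subgroup.

No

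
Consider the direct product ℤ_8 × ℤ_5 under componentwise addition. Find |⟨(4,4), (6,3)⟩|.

|⟨(4,4)⟩| = 10 and |⟨(6,3)⟩| = 20, so |H| is a multiple of lcm(10, 20) = 20 and divides |G| = 40.
Closing under the operation: H = {(0,0), (0,1), (0,2), (0,3), (0,4), (2,0), (2,1), (2,2), (2,3), (2,4), (4,0), (4,1), (4,2), (4,3), (4,4), (6,0), (6,1), (6,2), (6,3), (6,4)}, so |H| = 20.

20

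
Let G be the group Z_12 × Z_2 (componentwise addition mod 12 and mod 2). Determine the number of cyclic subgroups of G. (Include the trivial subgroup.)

Each element a generates a cyclic subgroup ⟨a⟩; distinct elements may generate the same one (a cyclic group of order d has φ(d) generators).
Cyclic subgroups by order — order 1: 1; order 2: 3; order 3: 1; order 4: 2; order 6: 3; order 12: 2.
Total: 12.

12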